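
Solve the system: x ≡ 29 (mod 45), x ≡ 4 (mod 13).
524

Using Chinese Remainder Theorem:
M = 45 × 13 = 585
M1 = 13, M2 = 45
y1 = 13^(-1) mod 45 = 7
y2 = 45^(-1) mod 13 = 11
x = (29×13×7 + 4×45×11) mod 585 = 524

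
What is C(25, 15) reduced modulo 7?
5

Using Lucas' theorem:
Write n=25 and k=15 in base 7:
n in base 7: [3, 4]
k in base 7: [2, 1]
C(25,15) mod 7 = ∏ C(n_i, k_i) mod 7
Digit binomials (mod 7): C(3,2) = 3; C(4,1) = 4
Product: 3 × 4 = 12 ≡ 5 (mod 7)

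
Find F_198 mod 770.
274

Matrix identity: Q^n = [[F_(n+1), F_n], [F_n, F_(n-1)]] with Q = [[1,1],[1,0]].
n = 198 = 11000110₂. Square-and-multiply, entries mod 770:
Q^1 = [[1,1],[1,0]]
Q^3 = (Q^1)²·Q = [[3,2],[2,1]]
Q^6 = (Q^3)² = [[13,8],[8,5]]
Q^12 = (Q^6)² = [[233,144],[144,89]]
Q^24 = (Q^12)² = [[335,168],[168,167]]
Q^49 = (Q^24)²·Q = [[715,309],[309,406]]
Q^99 = (Q^49)²·Q = [[605,716],[716,659]]
Q^198 = (Q^99)² = [[111,274],[274,607]]
F_198 mod 770 = Q^198[0][1] = 274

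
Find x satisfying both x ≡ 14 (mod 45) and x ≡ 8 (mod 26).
554

Using Chinese Remainder Theorem:
M = 45 × 26 = 1170
M1 = 26, M2 = 45
y1 = 26^(-1) mod 45 = 26
y2 = 45^(-1) mod 26 = 11
x = (14×26×26 + 8×45×11) mod 1170 = 554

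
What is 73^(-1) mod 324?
253

gcd(73, 324) = 1, so the inverse exists.
Extended Euclidean algorithm on (324, 73):
324 = 4 × 73 + 32  ⟹  32 = (1)·324 + (-4)·73
73 = 2 × 32 + 9  ⟹  9 = (-2)·324 + (9)·73
32 = 3 × 9 + 5  ⟹  5 = (7)·324 + (-31)·73
9 = 1 × 5 + 4  ⟹  4 = (-9)·324 + (40)·73
5 = 1 × 4 + 1  ⟹  1 = (16)·324 + (-71)·73
So (-71)·73 ≡ 1 (mod 324), i.e. 73^(-1) ≡ -71 ≡ 253 (mod 324).
Check: 73 × 253 = 18469 ≡ 1 (mod 324)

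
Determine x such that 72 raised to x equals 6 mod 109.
11

Baby-step giant-step with step n = ⌈√109⌉ = 11.
Baby steps 72^j mod 109 (j:value) for j=0..10: 0:1, 1:72, 2:61, 3:32, 4:15, 5:99, 6:43, 7:44, 8:7, 9:68, 10:100.
Giant-step multiplier: 72^(-11) ≡ 72^(108-11) = 72^97 ≡ 91 (mod 109).
Giant steps γ_i = 6·91^i mod 109: γ_0=6, γ_1=1 (in table at j=0).
x = i·n + j = 1·11 + 0 = 11.
Check: 72^11 ≡ 6 (mod 109).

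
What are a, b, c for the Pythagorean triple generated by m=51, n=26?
(1925, 2652, 3277)

Euclid's formula: a = m² - n², b = 2mn, c = m² + n²
m = 51, n = 26
a = 51² - 26² = 2601 - 676 = 1925
b = 2 × 51 × 26 = 2652
c = 51² + 26² = 2601 + 676 = 3277
Verification: 1925² + 2652² = 3705625 + 7033104 = 10738729 = 3277² ✓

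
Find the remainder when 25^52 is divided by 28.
25

Repeated squaring. Binary of 52 = 110100.
25^1 ≡ 25 (mod 28); 25^2 ≡ 9 (mod 28); 25^4 ≡ 25 (mod 28); 25^8 ≡ 9 (mod 28); 25^16 ≡ 25 (mod 28); 25^32 ≡ 9 (mod 28)
25^52 = 25^4 × 25^16 × 25^32 ≡ 25 (mod 28)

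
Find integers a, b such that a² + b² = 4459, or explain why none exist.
Not possible

Factorization: 4459 = 7^3 × 13
By Fermat: n is sum of two squares iff every prime p ≡ 3 (mod 4) appears to even power.
Prime(s) ≡ 3 (mod 4) with odd exponent: [(7, 3)]
Therefore 4459 cannot be expressed as a² + b².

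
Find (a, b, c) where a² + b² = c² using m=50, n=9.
(2419, 900, 2581)

Euclid's formula: a = m² - n², b = 2mn, c = m² + n²
m = 50, n = 9
a = 50² - 9² = 2500 - 81 = 2419
b = 2 × 50 × 9 = 900
c = 50² + 9² = 2500 + 81 = 2581
Verification: 2419² + 900² = 5851561 + 810000 = 6661561 = 2581² ✓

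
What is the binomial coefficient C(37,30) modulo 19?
18

Using Lucas' theorem:
Write n=37 and k=30 in base 19:
n in base 19: [1, 18]
k in base 19: [1, 11]
C(37,30) mod 19 = ∏ C(n_i, k_i) mod 19
Digit binomials (mod 19): C(1,1) = 1; C(18,11) = 31824 ≡ 18
Product: 1 × 18 = 18 ≡ 18 (mod 19)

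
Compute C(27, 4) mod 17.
6

Using Lucas' theorem:
Write n=27 and k=4 in base 17:
n in base 17: [1, 10]
k in base 17: [0, 4]
C(27,4) mod 17 = ∏ C(n_i, k_i) mod 17
Digit binomials (mod 17): C(1,0) = 1; C(10,4) = 210 ≡ 6
Product: 1 × 6 = 6 ≡ 6 (mod 17)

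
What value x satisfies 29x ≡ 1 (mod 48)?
5

gcd(29, 48) = 1, so the inverse exists.
Extended Euclidean algorithm on (48, 29):
48 = 1 × 29 + 19  ⟹  19 = (1)·48 + (-1)·29
29 = 1 × 19 + 10  ⟹  10 = (-1)·48 + (2)·29
19 = 1 × 10 + 9  ⟹  9 = (2)·48 + (-3)·29
10 = 1 × 9 + 1  ⟹  1 = (-3)·48 + (5)·29
So (5)·29 ≡ 1 (mod 48), i.e. 29^(-1) ≡ 5 (mod 48).
Check: 29 × 5 = 145 ≡ 1 (mod 48)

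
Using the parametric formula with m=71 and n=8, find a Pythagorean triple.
(4977, 1136, 5105)

Euclid's formula: a = m² - n², b = 2mn, c = m² + n²
m = 71, n = 8
a = 71² - 8² = 5041 - 64 = 4977
b = 2 × 71 × 8 = 1136
c = 71² + 8² = 5041 + 64 = 5105
Verification: 4977² + 1136² = 24770529 + 1290496 = 26061025 = 5105² ✓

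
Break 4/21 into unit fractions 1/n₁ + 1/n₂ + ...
1/6 + 1/42

Greedy algorithm:
4/21: ceiling(21/4) = 6, use 1/6
1/42: ceiling(42/1) = 42, use 1/42
Result: 4/21 = 1/6 + 1/42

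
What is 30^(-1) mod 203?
88

gcd(30, 203) = 1, so the inverse exists.
Extended Euclidean algorithm on (203, 30):
203 = 6 × 30 + 23  ⟹  23 = (1)·203 + (-6)·30
30 = 1 × 23 + 7  ⟹  7 = (-1)·203 + (7)·30
23 = 3 × 7 + 2  ⟹  2 = (4)·203 + (-27)·30
7 = 3 × 2 + 1  ⟹  1 = (-13)·203 + (88)·30
So (88)·30 ≡ 1 (mod 203), i.e. 30^(-1) ≡ 88 (mod 203).
Check: 30 × 88 = 2640 ≡ 1 (mod 203)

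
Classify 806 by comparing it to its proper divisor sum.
deficient

Proper divisors of 806: sum = 1 + 2 + 13 + 26 + 31 + 62 + 403 = 538
Since 538 < 806, 806 is deficient.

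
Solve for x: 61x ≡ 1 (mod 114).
43

gcd(61, 114) = 1, so the inverse exists.
Extended Euclidean algorithm on (114, 61):
114 = 1 × 61 + 53  ⟹  53 = (1)·114 + (-1)·61
61 = 1 × 53 + 8  ⟹  8 = (-1)·114 + (2)·61
53 = 6 × 8 + 5  ⟹  5 = (7)·114 + (-13)·61
8 = 1 × 5 + 3  ⟹  3 = (-8)·114 + (15)·61
5 = 1 × 3 + 2  ⟹  2 = (15)·114 + (-28)·61
3 = 1 × 2 + 1  ⟹  1 = (-23)·114 + (43)·61
So (43)·61 ≡ 1 (mod 114), i.e. 61^(-1) ≡ 43 (mod 114).
Check: 61 × 43 = 2623 ≡ 1 (mod 114)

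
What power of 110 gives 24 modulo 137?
33

Baby-step giant-step with step n = ⌈√137⌉ = 12.
Baby steps 110^j mod 137 (j:value) for j=0..11: 0:1, 1:110, 2:44, 3:45, 4:18, 5:62, 6:107, 7:125, 8:50, 9:20, 10:8, 11:58.
Giant-step multiplier: 110^(-12) ≡ 110^(136-12) = 110^124 ≡ 65 (mod 137).
Giant steps γ_i = 24·65^i mod 137: γ_0=24, γ_1=53, γ_2=20 (in table at j=9).
x = i·n + j = 2·12 + 9 = 33.
Check: 110^33 ≡ 24 (mod 137).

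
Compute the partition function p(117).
1327710076

p(n) counts ways to write n as a sum of positive integers (order ignored).
Euler's pentagonal recurrence: p(k) = p(k-1) + p(k-2) - p(k-5) - p(k-7) + p(k-12) + p(k-15) - ... (offsets j(3j∓1)/2, signs ++--, p(0)=1, p(<0)=0).
DP table for k = 0..116: p(0)=1, p(1)=1, p(2)=2, p(3)=3, p(4)=5, p(5)=7, p(6)=11, p(7)=15, p(8)=22, p(9)=30, p(10)=42, p(11)=56, p(12)=77, p(13)=101, p(14)=135, p(15)=176, p(16)=231, p(17)=297, p(18)=385, p(19)=490, p(20)=627, p(21)=792, p(22)=1002, p(23)=1255, p(24)=1575, p(25)=1958, p(26)=2436, p(27)=3010, p(28)=3718, p(29)=4565, p(30)=5604, p(31)=6842, p(32)=8349, p(33)=10143, p(34)=12310, p(35)=14883, p(36)=17977, p(37)=21637, p(38)=26015, p(39)=31185, p(40)=37338, p(41)=44583, p(42)=53174, p(43)=63261, p(44)=75175, p(45)=89134, p(46)=105558, p(47)=124754, p(48)=147273, p(49)=173525, p(50)=204226, p(51)=239943, p(52)=281589, p(53)=329931, p(54)=386155, p(55)=451276, p(56)=526823, p(57)=614154, p(58)=715220, p(59)=831820, p(60)=966467, p(61)=1121505, p(62)=1300156, p(63)=1505499, p(64)=1741630, p(65)=2012558, p(66)=2323520, p(67)=2679689, p(68)=3087735, p(69)=3554345, p(70)=4087968, p(71)=4697205, p(72)=5392783, p(73)=6185689, p(74)=7089500, p(75)=8118264, p(76)=9289091, p(77)=10619863, p(78)=12132164, p(79)=13848650, p(80)=15796476, p(81)=18004327, p(82)=20506255, p(83)=23338469, p(84)=26543660, p(85)=30167357, p(86)=34262962, p(87)=38887673, p(88)=44108109, p(89)=49995925, p(90)=56634173, p(91)=64112359, p(92)=72533807, p(93)=82010177, p(94)=92669720, p(95)=104651419, p(96)=118114304, p(97)=133230930, p(98)=150198136, p(99)=169229875, p(100)=190569292, p(101)=214481126, p(102)=241265379, p(103)=271248950, p(104)=304801365, p(105)=342325709, p(106)=384276336, p(107)=431149389, p(108)=483502844, p(109)=541946240, p(110)=607163746, p(111)=679903203, p(112)=761002156, p(113)=851376628, p(114)=952050665, p(115)=1064144451, p(116)=1188908248.
Final step: p(117) = p(116) + p(115) - p(112) - p(110) + p(105) + p(102) - p(95) - p(91) + p(82) + p(77) - p(66) - p(60) + p(47) + p(40) - p(25) - p(17) + p(0)
= 1188908248 + 1064144451 - 761002156 - 607163746 + 342325709 + 241265379 - 104651419 - 64112359 + 20506255 + 10619863 - 2323520 - 966467 + 124754 + 37338 - 1958 - 297 + 1
= 1327710076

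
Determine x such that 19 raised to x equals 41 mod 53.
49

Baby-step giant-step with step n = ⌈√53⌉ = 8.
Baby steps 19^j mod 53 (j:value) for j=0..7: 0:1, 1:19, 2:43, 3:22, 4:47, 5:45, 6:7, 7:27.
Giant-step multiplier: 19^(-8) ≡ 19^(52-8) = 19^44 ≡ 28 (mod 53).
Giant steps γ_i = 41·28^i mod 53: γ_0=41, γ_1=35, γ_2=26, γ_3=39, γ_4=32, γ_5=48, γ_6=19 (in table at j=1).
x = i·n + j = 6·8 + 1 = 49.
Check: 19^49 ≡ 41 (mod 53).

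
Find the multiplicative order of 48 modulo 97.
48

97 is prime, so ord(48) divides φ(97) = 96.
Divisors of 96: 1, 2, 3, 4, 6, 8, 12, 16, 24, 32, 48, 96.
Repeated squaring: 48^1 ≡ 48, 48^2 ≡ 73, 48^4 ≡ 91, 48^8 ≡ 36, 48^16 ≡ 35, 48^32 ≡ 61, 48^64 ≡ 35 (mod 97).
Test 48^d mod 97 for each divisor d in increasing order:
48^1 ≡ 48
48^2 ≡ 73
48^3 = 48^2·48^1 ≡ 12
48^4 ≡ 91
48^6 = 48^4·48^2 ≡ 47
48^8 ≡ 36
48^12 = 48^8·48^4 ≡ 75
48^16 ≡ 35
48^24 = 48^16·48^8 ≡ 96
48^32 ≡ 61
48^48 = 48^32·48^16 ≡ 1  ← first divisor giving 1
The order is 48.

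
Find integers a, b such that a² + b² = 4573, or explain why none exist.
27² + 62² (a=27, b=62)

Factorization: 4573 = 17 × 269
By Fermat: n is sum of two squares iff every prime p ≡ 3 (mod 4) appears to even power.
All primes ≡ 3 (mod 4) appear to even power.
Search a = 0, 1, 2, … for 4573 - a² a perfect square: first hit at a = 27: 4573 - 729 = 3844 = 62².
4573 = 27² + 62² = 729 + 3844 ✓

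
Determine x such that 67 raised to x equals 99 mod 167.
116

Baby-step giant-step with step n = ⌈√167⌉ = 13.
Baby steps 67^j mod 167 (j:value) for j=0..12: 0:1, 1:67, 2:147, 3:163, 4:66, 5:80, 6:16, 7:70, 8:14, 9:103, 10:54, 11:111, 12:89.
Giant-step multiplier: 67^(-13) ≡ 67^(166-13) = 67^153 ≡ 92 (mod 167).
Giant steps γ_i = 99·92^i mod 167: γ_0=99, γ_1=90, γ_2=97, γ_3=73, γ_4=36, γ_5=139, γ_6=96, γ_7=148, γ_8=89 (in table at j=12).
x = i·n + j = 8·13 + 12 = 116.
Check: 67^116 ≡ 99 (mod 167).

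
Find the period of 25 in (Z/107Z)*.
53

107 is prime, so ord(25) divides φ(107) = 106.
Divisors of 106: 1, 2, 53, 106.
Repeated squaring: 25^1 ≡ 25, 25^2 ≡ 90, 25^4 ≡ 75, 25^8 ≡ 61, 25^16 ≡ 83, 25^32 ≡ 41, 25^64 ≡ 76 (mod 107).
Test 25^d mod 107 for each divisor d in increasing order:
25^1 ≡ 25
25^2 ≡ 90
25^53 = 25^32·25^16·25^4·25^1 ≡ 1  ← first divisor giving 1
The order is 53.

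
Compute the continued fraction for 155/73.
[2; 8, 9]

Euclidean algorithm steps:
155 = 2 × 73 + 9
73 = 8 × 9 + 1
9 = 9 × 1 + 0
Continued fraction: [2; 8, 9]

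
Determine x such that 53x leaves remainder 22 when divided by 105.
x ≡ 44 (mod 105)

gcd(53, 105) = 1, which divides 22, so solutions exist.
Find 53^(-1) mod 105 by the extended Euclidean algorithm:
105 = 1 × 53 + 52  ⟹  52 = (1)·105 + (-1)·53
53 = 1 × 52 + 1  ⟹  1 = (-1)·105 + (2)·53
So (2)·53 ≡ 1 (mod 105), i.e. 53^(-1) ≡ 2 (mod 105).
x ≡ 2 × 22 = 44 ≡ 44 (mod 105).
Check: 53 × 44 = 2332 ≡ 22 (mod 105).
Unique solution: x ≡ 44 (mod 105)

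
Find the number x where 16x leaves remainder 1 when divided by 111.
7

gcd(16, 111) = 1, so the inverse exists.
Extended Euclidean algorithm on (111, 16):
111 = 6 × 16 + 15  ⟹  15 = (1)·111 + (-6)·16
16 = 1 × 15 + 1  ⟹  1 = (-1)·111 + (7)·16
So (7)·16 ≡ 1 (mod 111), i.e. 16^(-1) ≡ 7 (mod 111).
Check: 16 × 7 = 112 ≡ 1 (mod 111)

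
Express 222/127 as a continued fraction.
[1; 1, 2, 1, 31]

Euclidean algorithm steps:
222 = 1 × 127 + 95
127 = 1 × 95 + 32
95 = 2 × 32 + 31
32 = 1 × 31 + 1
31 = 31 × 1 + 0
Continued fraction: [1; 1, 2, 1, 31]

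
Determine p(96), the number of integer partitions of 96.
118114304

p(n) counts ways to write n as a sum of positive integers (order ignored).
Euler's pentagonal recurrence: p(k) = p(k-1) + p(k-2) - p(k-5) - p(k-7) + p(k-12) + p(k-15) - ... (offsets j(3j∓1)/2, signs ++--, p(0)=1, p(<0)=0).
DP table for k = 0..95: p(0)=1, p(1)=1, p(2)=2, p(3)=3, p(4)=5, p(5)=7, p(6)=11, p(7)=15, p(8)=22, p(9)=30, p(10)=42, p(11)=56, p(12)=77, p(13)=101, p(14)=135, p(15)=176, p(16)=231, p(17)=297, p(18)=385, p(19)=490, p(20)=627, p(21)=792, p(22)=1002, p(23)=1255, p(24)=1575, p(25)=1958, p(26)=2436, p(27)=3010, p(28)=3718, p(29)=4565, p(30)=5604, p(31)=6842, p(32)=8349, p(33)=10143, p(34)=12310, p(35)=14883, p(36)=17977, p(37)=21637, p(38)=26015, p(39)=31185, p(40)=37338, p(41)=44583, p(42)=53174, p(43)=63261, p(44)=75175, p(45)=89134, p(46)=105558, p(47)=124754, p(48)=147273, p(49)=173525, p(50)=204226, p(51)=239943, p(52)=281589, p(53)=329931, p(54)=386155, p(55)=451276, p(56)=526823, p(57)=614154, p(58)=715220, p(59)=831820, p(60)=966467, p(61)=1121505, p(62)=1300156, p(63)=1505499, p(64)=1741630, p(65)=2012558, p(66)=2323520, p(67)=2679689, p(68)=3087735, p(69)=3554345, p(70)=4087968, p(71)=4697205, p(72)=5392783, p(73)=6185689, p(74)=7089500, p(75)=8118264, p(76)=9289091, p(77)=10619863, p(78)=12132164, p(79)=13848650, p(80)=15796476, p(81)=18004327, p(82)=20506255, p(83)=23338469, p(84)=26543660, p(85)=30167357, p(86)=34262962, p(87)=38887673, p(88)=44108109, p(89)=49995925, p(90)=56634173, p(91)=64112359, p(92)=72533807, p(93)=82010177, p(94)=92669720, p(95)=104651419.
Final step: p(96) = p(95) + p(94) - p(91) - p(89) + p(84) + p(81) - p(74) - p(70) + p(61) + p(56) - p(45) - p(39) + p(26) + p(19) - p(4)
= 104651419 + 92669720 - 64112359 - 49995925 + 26543660 + 18004327 - 7089500 - 4087968 + 1121505 + 526823 - 89134 - 31185 + 2436 + 490 - 5
= 118114304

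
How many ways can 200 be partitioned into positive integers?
3972999029388

p(n) counts ways to write n as a sum of positive integers (order ignored).
Euler's pentagonal recurrence: p(k) = p(k-1) + p(k-2) - p(k-5) - p(k-7) + p(k-12) + p(k-15) - ... (offsets j(3j∓1)/2, signs ++--, p(0)=1, p(<0)=0).
DP table for k = 0..199: p(0)=1, p(1)=1, p(2)=2, p(3)=3, p(4)=5, p(5)=7, p(6)=11, p(7)=15, p(8)=22, p(9)=30, p(10)=42, p(11)=56, p(12)=77, p(13)=101, p(14)=135, p(15)=176, p(16)=231, p(17)=297, p(18)=385, p(19)=490, p(20)=627, p(21)=792, p(22)=1002, p(23)=1255, p(24)=1575, p(25)=1958, p(26)=2436, p(27)=3010, p(28)=3718, p(29)=4565, p(30)=5604, p(31)=6842, p(32)=8349, p(33)=10143, p(34)=12310, p(35)=14883, p(36)=17977, p(37)=21637, p(38)=26015, p(39)=31185, p(40)=37338, p(41)=44583, p(42)=53174, p(43)=63261, p(44)=75175, p(45)=89134, p(46)=105558, p(47)=124754, p(48)=147273, p(49)=173525, p(50)=204226, p(51)=239943, p(52)=281589, p(53)=329931, p(54)=386155, p(55)=451276, p(56)=526823, p(57)=614154, p(58)=715220, p(59)=831820, p(60)=966467, p(61)=1121505, p(62)=1300156, p(63)=1505499, p(64)=1741630, p(65)=2012558, p(66)=2323520, p(67)=2679689, p(68)=3087735, p(69)=3554345, p(70)=4087968, p(71)=4697205, p(72)=5392783, p(73)=6185689, p(74)=7089500, p(75)=8118264, p(76)=9289091, p(77)=10619863, p(78)=12132164, p(79)=13848650, p(80)=15796476, p(81)=18004327, p(82)=20506255, p(83)=23338469, p(84)=26543660, p(85)=30167357, p(86)=34262962, p(87)=38887673, p(88)=44108109, p(89)=49995925, p(90)=56634173, p(91)=64112359, p(92)=72533807, p(93)=82010177, p(94)=92669720, p(95)=104651419, p(96)=118114304, p(97)=133230930, p(98)=150198136, p(99)=169229875, p(100)=190569292, p(101)=214481126, p(102)=241265379, p(103)=271248950, p(104)=304801365, p(105)=342325709, p(106)=384276336, p(107)=431149389, p(108)=483502844, p(109)=541946240, p(110)=607163746, p(111)=679903203, p(112)=761002156, p(113)=851376628, p(114)=952050665, p(115)=1064144451, p(116)=1188908248, p(117)=1327710076, p(118)=1482074143, p(119)=1653668665, p(120)=1844349560, p(121)=2056148051, p(122)=2291320912, p(123)=2552338241, p(124)=2841940500, p(125)=3163127352, p(126)=3519222692, p(127)=3913864295, p(128)=4351078600, p(129)=4835271870, p(130)=5371315400, p(131)=5964539504, p(132)=6620830889, p(133)=7346629512, p(134)=8149040695, p(135)=9035836076, p(136)=10015581680, p(137)=11097645016, p(138)=12292341831, p(139)=13610949895, p(140)=15065878135, p(141)=16670689208, p(142)=18440293320, p(143)=20390982757, p(144)=22540654445, p(145)=24908858009, p(146)=27517052599, p(147)=30388671978, p(148)=33549419497, p(149)=37027355200, p(150)=40853235313, p(151)=45060624582, p(152)=49686288421, p(153)=54770336324, p(154)=60356673280, p(155)=66493182097, p(156)=73232243759, p(157)=80630964769, p(158)=88751778802, p(159)=97662728555, p(160)=107438159466, p(161)=118159068427, p(162)=129913904637, p(163)=142798995930, p(164)=156919475295, p(165)=172389800255, p(166)=189334822579, p(167)=207890420102, p(168)=228204732751, p(169)=250438925115, p(170)=274768617130, p(171)=301384802048, p(172)=330495499613, p(173)=362326859895, p(174)=397125074750, p(175)=435157697830, p(176)=476715857290, p(177)=522115831195, p(178)=571701605655, p(179)=625846753120, p(180)=684957390936, p(181)=749474411781, p(182)=819876908323, p(183)=896684817527, p(184)=980462880430, p(185)=1071823774337, p(186)=1171432692373, p(187)=1280011042268, p(188)=1398341745571, p(189)=1527273599625, p(190)=1667727404093, p(191)=1820701100652, p(192)=1987276856363, p(193)=2168627105469, p(194)=2366022741845, p(195)=2580840212973, p(196)=2814570987591, p(197)=3068829878530, p(198)=3345365983698, p(199)=3646072432125.
Final step: p(200) = p(199) + p(198) - p(195) - p(193) + p(188) + p(185) - p(178) - p(174) + p(165) + p(160) - p(149) - p(143) + p(130) + p(123) - p(108) - p(100) + p(83) + p(74) - p(55) - p(45) + p(24) + p(13)
= 3646072432125 + 3345365983698 - 2580840212973 - 2168627105469 + 1398341745571 + 1071823774337 - 571701605655 - 397125074750 + 172389800255 + 107438159466 - 37027355200 - 20390982757 + 5371315400 + 2552338241 - 483502844 - 190569292 + 23338469 + 7089500 - 451276 - 89134 + 1575 + 101
= 3972999029388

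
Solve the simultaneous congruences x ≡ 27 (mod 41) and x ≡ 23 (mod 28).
191

Using Chinese Remainder Theorem:
M = 41 × 28 = 1148
M1 = 28, M2 = 41
y1 = 28^(-1) mod 41 = 22
y2 = 41^(-1) mod 28 = 13
x = (27×28×22 + 23×41×13) mod 1148 = 191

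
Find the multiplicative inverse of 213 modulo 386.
29

gcd(213, 386) = 1, so the inverse exists.
Extended Euclidean algorithm on (386, 213):
386 = 1 × 213 + 173  ⟹  173 = (1)·386 + (-1)·213
213 = 1 × 173 + 40  ⟹  40 = (-1)·386 + (2)·213
173 = 4 × 40 + 13  ⟹  13 = (5)·386 + (-9)·213
40 = 3 × 13 + 1  ⟹  1 = (-16)·386 + (29)·213
So (29)·213 ≡ 1 (mod 386), i.e. 213^(-1) ≡ 29 (mod 386).
Check: 213 × 29 = 6177 ≡ 1 (mod 386)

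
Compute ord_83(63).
41

83 is prime, so ord(63) divides φ(83) = 82.
Divisors of 82: 1, 2, 41, 82.
Repeated squaring: 63^1 ≡ 63, 63^2 ≡ 68, 63^4 ≡ 59, 63^8 ≡ 78, 63^16 ≡ 25, 63^32 ≡ 44, 63^64 ≡ 27 (mod 83).
Test 63^d mod 83 for each divisor d in increasing order:
63^1 ≡ 63
63^2 ≡ 68
63^41 = 63^32·63^8·63^1 ≡ 1  ← first divisor giving 1
The order is 41.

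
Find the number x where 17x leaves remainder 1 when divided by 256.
241

gcd(17, 256) = 1, so the inverse exists.
Extended Euclidean algorithm on (256, 17):
256 = 15 × 17 + 1  ⟹  1 = (1)·256 + (-15)·17
So (-15)·17 ≡ 1 (mod 256), i.e. 17^(-1) ≡ -15 ≡ 241 (mod 256).
Check: 17 × 241 = 4097 ≡ 1 (mod 256)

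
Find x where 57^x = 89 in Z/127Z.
93

Baby-step giant-step with step n = ⌈√127⌉ = 12.
Baby steps 57^j mod 127 (j:value) for j=0..11: 0:1, 1:57, 2:74, 3:27, 4:15, 5:93, 6:94, 7:24, 8:98, 9:125, 10:13, 11:106.
Giant-step multiplier: 57^(-12) ≡ 57^(126-12) = 57^114 ≡ 87 (mod 127).
Giant steps γ_i = 89·87^i mod 127: γ_0=89, γ_1=123, γ_2=33, γ_3=77, γ_4=95, γ_5=10, γ_6=108, γ_7=125 (in table at j=9).
x = i·n + j = 7·12 + 9 = 93.
Check: 57^93 ≡ 89 (mod 127).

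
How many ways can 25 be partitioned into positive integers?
1958

p(n) counts ways to write n as a sum of positive integers (order ignored).
Euler's pentagonal recurrence: p(k) = p(k-1) + p(k-2) - p(k-5) - p(k-7) + p(k-12) + p(k-15) - ... (offsets j(3j∓1)/2, signs ++--, p(0)=1, p(<0)=0).
DP table for k = 0..24: p(0)=1, p(1)=1, p(2)=2, p(3)=3, p(4)=5, p(5)=7, p(6)=11, p(7)=15, p(8)=22, p(9)=30, p(10)=42, p(11)=56, p(12)=77, p(13)=101, p(14)=135, p(15)=176, p(16)=231, p(17)=297, p(18)=385, p(19)=490, p(20)=627, p(21)=792, p(22)=1002, p(23)=1255, p(24)=1575.
Final step: p(25) = p(24) + p(23) - p(20) - p(18) + p(13) + p(10) - p(3)
= 1575 + 1255 - 627 - 385 + 101 + 42 - 3
= 1958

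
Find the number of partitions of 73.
6185689

p(n) counts ways to write n as a sum of positive integers (order ignored).
Euler's pentagonal recurrence: p(k) = p(k-1) + p(k-2) - p(k-5) - p(k-7) + p(k-12) + p(k-15) - ... (offsets j(3j∓1)/2, signs ++--, p(0)=1, p(<0)=0).
DP table for k = 0..72: p(0)=1, p(1)=1, p(2)=2, p(3)=3, p(4)=5, p(5)=7, p(6)=11, p(7)=15, p(8)=22, p(9)=30, p(10)=42, p(11)=56, p(12)=77, p(13)=101, p(14)=135, p(15)=176, p(16)=231, p(17)=297, p(18)=385, p(19)=490, p(20)=627, p(21)=792, p(22)=1002, p(23)=1255, p(24)=1575, p(25)=1958, p(26)=2436, p(27)=3010, p(28)=3718, p(29)=4565, p(30)=5604, p(31)=6842, p(32)=8349, p(33)=10143, p(34)=12310, p(35)=14883, p(36)=17977, p(37)=21637, p(38)=26015, p(39)=31185, p(40)=37338, p(41)=44583, p(42)=53174, p(43)=63261, p(44)=75175, p(45)=89134, p(46)=105558, p(47)=124754, p(48)=147273, p(49)=173525, p(50)=204226, p(51)=239943, p(52)=281589, p(53)=329931, p(54)=386155, p(55)=451276, p(56)=526823, p(57)=614154, p(58)=715220, p(59)=831820, p(60)=966467, p(61)=1121505, p(62)=1300156, p(63)=1505499, p(64)=1741630, p(65)=2012558, p(66)=2323520, p(67)=2679689, p(68)=3087735, p(69)=3554345, p(70)=4087968, p(71)=4697205, p(72)=5392783.
Final step: p(73) = p(72) + p(71) - p(68) - p(66) + p(61) + p(58) - p(51) - p(47) + p(38) + p(33) - p(22) - p(16) + p(3)
= 5392783 + 4697205 - 3087735 - 2323520 + 1121505 + 715220 - 239943 - 124754 + 26015 + 10143 - 1002 - 231 + 3
= 6185689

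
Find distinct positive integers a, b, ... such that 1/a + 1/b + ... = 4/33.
1/9 + 1/99

Greedy algorithm:
4/33: ceiling(33/4) = 9, use 1/9
1/99: ceiling(99/1) = 99, use 1/99
Result: 4/33 = 1/9 + 1/99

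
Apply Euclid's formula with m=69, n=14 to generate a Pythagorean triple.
(4565, 1932, 4957)

Euclid's formula: a = m² - n², b = 2mn, c = m² + n²
m = 69, n = 14
a = 69² - 14² = 4761 - 196 = 4565
b = 2 × 69 × 14 = 1932
c = 69² + 14² = 4761 + 196 = 4957
Verification: 4565² + 1932² = 20839225 + 3732624 = 24571849 = 4957² ✓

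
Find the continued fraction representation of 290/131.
[2; 4, 1, 2, 9]

Euclidean algorithm steps:
290 = 2 × 131 + 28
131 = 4 × 28 + 19
28 = 1 × 19 + 9
19 = 2 × 9 + 1
9 = 9 × 1 + 0
Continued fraction: [2; 4, 1, 2, 9]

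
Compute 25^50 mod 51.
13

Repeated squaring. Binary of 50 = 110010.
25^1 ≡ 25 (mod 51); 25^2 ≡ 13 (mod 51); 25^4 ≡ 16 (mod 51); 25^8 ≡ 1 (mod 51); 25^16 ≡ 1 (mod 51); 25^32 ≡ 1 (mod 51)
25^50 = 25^2 × 25^16 × 25^32 ≡ 13 (mod 51)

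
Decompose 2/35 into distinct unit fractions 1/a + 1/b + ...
1/18 + 1/630

Greedy algorithm:
2/35: ceiling(35/2) = 18, use 1/18
1/630: ceiling(630/1) = 630, use 1/630
Result: 2/35 = 1/18 + 1/630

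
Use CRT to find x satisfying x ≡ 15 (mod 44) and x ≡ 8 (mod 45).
323

Using Chinese Remainder Theorem:
M = 44 × 45 = 1980
M1 = 45, M2 = 44
y1 = 45^(-1) mod 44 = 1
y2 = 44^(-1) mod 45 = 44
x = (15×45×1 + 8×44×44) mod 1980 = 323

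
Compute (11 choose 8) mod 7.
4

Using Lucas' theorem:
Write n=11 and k=8 in base 7:
n in base 7: [1, 4]
k in base 7: [1, 1]
C(11,8) mod 7 = ∏ C(n_i, k_i) mod 7
Digit binomials (mod 7): C(1,1) = 1; C(4,1) = 4
Product: 1 × 4 = 4 ≡ 4 (mod 7)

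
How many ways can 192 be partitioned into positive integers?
1987276856363

p(n) counts ways to write n as a sum of positive integers (order ignored).
Euler's pentagonal recurrence: p(k) = p(k-1) + p(k-2) - p(k-5) - p(k-7) + p(k-12) + p(k-15) - ... (offsets j(3j∓1)/2, signs ++--, p(0)=1, p(<0)=0).
DP table for k = 0..191: p(0)=1, p(1)=1, p(2)=2, p(3)=3, p(4)=5, p(5)=7, p(6)=11, p(7)=15, p(8)=22, p(9)=30, p(10)=42, p(11)=56, p(12)=77, p(13)=101, p(14)=135, p(15)=176, p(16)=231, p(17)=297, p(18)=385, p(19)=490, p(20)=627, p(21)=792, p(22)=1002, p(23)=1255, p(24)=1575, p(25)=1958, p(26)=2436, p(27)=3010, p(28)=3718, p(29)=4565, p(30)=5604, p(31)=6842, p(32)=8349, p(33)=10143, p(34)=12310, p(35)=14883, p(36)=17977, p(37)=21637, p(38)=26015, p(39)=31185, p(40)=37338, p(41)=44583, p(42)=53174, p(43)=63261, p(44)=75175, p(45)=89134, p(46)=105558, p(47)=124754, p(48)=147273, p(49)=173525, p(50)=204226, p(51)=239943, p(52)=281589, p(53)=329931, p(54)=386155, p(55)=451276, p(56)=526823, p(57)=614154, p(58)=715220, p(59)=831820, p(60)=966467, p(61)=1121505, p(62)=1300156, p(63)=1505499, p(64)=1741630, p(65)=2012558, p(66)=2323520, p(67)=2679689, p(68)=3087735, p(69)=3554345, p(70)=4087968, p(71)=4697205, p(72)=5392783, p(73)=6185689, p(74)=7089500, p(75)=8118264, p(76)=9289091, p(77)=10619863, p(78)=12132164, p(79)=13848650, p(80)=15796476, p(81)=18004327, p(82)=20506255, p(83)=23338469, p(84)=26543660, p(85)=30167357, p(86)=34262962, p(87)=38887673, p(88)=44108109, p(89)=49995925, p(90)=56634173, p(91)=64112359, p(92)=72533807, p(93)=82010177, p(94)=92669720, p(95)=104651419, p(96)=118114304, p(97)=133230930, p(98)=150198136, p(99)=169229875, p(100)=190569292, p(101)=214481126, p(102)=241265379, p(103)=271248950, p(104)=304801365, p(105)=342325709, p(106)=384276336, p(107)=431149389, p(108)=483502844, p(109)=541946240, p(110)=607163746, p(111)=679903203, p(112)=761002156, p(113)=851376628, p(114)=952050665, p(115)=1064144451, p(116)=1188908248, p(117)=1327710076, p(118)=1482074143, p(119)=1653668665, p(120)=1844349560, p(121)=2056148051, p(122)=2291320912, p(123)=2552338241, p(124)=2841940500, p(125)=3163127352, p(126)=3519222692, p(127)=3913864295, p(128)=4351078600, p(129)=4835271870, p(130)=5371315400, p(131)=5964539504, p(132)=6620830889, p(133)=7346629512, p(134)=8149040695, p(135)=9035836076, p(136)=10015581680, p(137)=11097645016, p(138)=12292341831, p(139)=13610949895, p(140)=15065878135, p(141)=16670689208, p(142)=18440293320, p(143)=20390982757, p(144)=22540654445, p(145)=24908858009, p(146)=27517052599, p(147)=30388671978, p(148)=33549419497, p(149)=37027355200, p(150)=40853235313, p(151)=45060624582, p(152)=49686288421, p(153)=54770336324, p(154)=60356673280, p(155)=66493182097, p(156)=73232243759, p(157)=80630964769, p(158)=88751778802, p(159)=97662728555, p(160)=107438159466, p(161)=118159068427, p(162)=129913904637, p(163)=142798995930, p(164)=156919475295, p(165)=172389800255, p(166)=189334822579, p(167)=207890420102, p(168)=228204732751, p(169)=250438925115, p(170)=274768617130, p(171)=301384802048, p(172)=330495499613, p(173)=362326859895, p(174)=397125074750, p(175)=435157697830, p(176)=476715857290, p(177)=522115831195, p(178)=571701605655, p(179)=625846753120, p(180)=684957390936, p(181)=749474411781, p(182)=819876908323, p(183)=896684817527, p(184)=980462880430, p(185)=1071823774337, p(186)=1171432692373, p(187)=1280011042268, p(188)=1398341745571, p(189)=1527273599625, p(190)=1667727404093, p(191)=1820701100652.
Final step: p(192) = p(191) + p(190) - p(187) - p(185) + p(180) + p(177) - p(170) - p(166) + p(157) + p(152) - p(141) - p(135) + p(122) + p(115) - p(100) - p(92) + p(75) + p(66) - p(47) - p(37) + p(16) + p(5)
= 1820701100652 + 1667727404093 - 1280011042268 - 1071823774337 + 684957390936 + 522115831195 - 274768617130 - 189334822579 + 80630964769 + 49686288421 - 16670689208 - 9035836076 + 2291320912 + 1064144451 - 190569292 - 72533807 + 8118264 + 2323520 - 124754 - 21637 + 231 + 7
= 1987276856363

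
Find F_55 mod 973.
34

Matrix identity: Q^n = [[F_(n+1), F_n], [F_n, F_(n-1)]] with Q = [[1,1],[1,0]].
n = 55 = 110111₂. Square-and-multiply, entries mod 973:
Q^1 = [[1,1],[1,0]]
Q^3 = (Q^1)²·Q = [[3,2],[2,1]]
Q^6 = (Q^3)² = [[13,8],[8,5]]
Q^13 = (Q^6)²·Q = [[377,233],[233,144]]
Q^27 = (Q^13)²·Q = [[613,845],[845,741]]
Q^55 = (Q^27)²·Q = [[889,34],[34,855]]
F_55 mod 973 = Q^55[0][1] = 34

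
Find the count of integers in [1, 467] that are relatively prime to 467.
466

467 = 467
φ(n) = n × ∏(1 - 1/p) for each prime p dividing n
φ(467) = 467 × (1 - 1/467) = 466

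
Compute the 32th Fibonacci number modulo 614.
451

Matrix identity: Q^n = [[F_(n+1), F_n], [F_n, F_(n-1)]] with Q = [[1,1],[1,0]].
n = 32 = 100000₂. Square-and-multiply, entries mod 614:
Q^1 = [[1,1],[1,0]]
Q^2 = (Q^1)² = [[2,1],[1,1]]
Q^4 = (Q^2)² = [[5,3],[3,2]]
Q^8 = (Q^4)² = [[34,21],[21,13]]
Q^16 = (Q^8)² = [[369,373],[373,610]]
Q^32 = (Q^16)² = [[218,451],[451,381]]
F_32 mod 614 = Q^32[0][1] = 451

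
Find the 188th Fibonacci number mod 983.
212

Matrix identity: Q^n = [[F_(n+1), F_n], [F_n, F_(n-1)]] with Q = [[1,1],[1,0]].
n = 188 = 10111100₂. Square-and-multiply, entries mod 983:
Q^1 = [[1,1],[1,0]]
Q^2 = (Q^1)² = [[2,1],[1,1]]
Q^5 = (Q^2)²·Q = [[8,5],[5,3]]
Q^11 = (Q^5)²·Q = [[144,89],[89,55]]
Q^23 = (Q^11)²·Q = [[167,150],[150,17]]
Q^47 = (Q^23)²·Q = [[332,256],[256,76]]
Q^94 = (Q^47)² = [[786,250],[250,536]]
Q^188 = (Q^94)² = [[60,212],[212,831]]
F_188 mod 983 = Q^188[0][1] = 212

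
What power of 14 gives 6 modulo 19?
2

Baby-step giant-step with step n = ⌈√19⌉ = 5.
Baby steps 14^j mod 19 (j:value) for j=0..4: 0:1, 1:14, 2:6, 3:8, 4:17.
h = 6 is already in the table at j=2, so x = 2.
Check: 14^2 ≡ 6 (mod 19).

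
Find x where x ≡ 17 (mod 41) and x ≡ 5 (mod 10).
345

Using Chinese Remainder Theorem:
M = 41 × 10 = 410
M1 = 10, M2 = 41
y1 = 10^(-1) mod 41 = 37
y2 = 41^(-1) mod 10 = 1
x = (17×10×37 + 5×41×1) mod 410 = 345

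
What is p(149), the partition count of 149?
37027355200

p(n) counts ways to write n as a sum of positive integers (order ignored).
Euler's pentagonal recurrence: p(k) = p(k-1) + p(k-2) - p(k-5) - p(k-7) + p(k-12) + p(k-15) - ... (offsets j(3j∓1)/2, signs ++--, p(0)=1, p(<0)=0).
DP table for k = 0..148: p(0)=1, p(1)=1, p(2)=2, p(3)=3, p(4)=5, p(5)=7, p(6)=11, p(7)=15, p(8)=22, p(9)=30, p(10)=42, p(11)=56, p(12)=77, p(13)=101, p(14)=135, p(15)=176, p(16)=231, p(17)=297, p(18)=385, p(19)=490, p(20)=627, p(21)=792, p(22)=1002, p(23)=1255, p(24)=1575, p(25)=1958, p(26)=2436, p(27)=3010, p(28)=3718, p(29)=4565, p(30)=5604, p(31)=6842, p(32)=8349, p(33)=10143, p(34)=12310, p(35)=14883, p(36)=17977, p(37)=21637, p(38)=26015, p(39)=31185, p(40)=37338, p(41)=44583, p(42)=53174, p(43)=63261, p(44)=75175, p(45)=89134, p(46)=105558, p(47)=124754, p(48)=147273, p(49)=173525, p(50)=204226, p(51)=239943, p(52)=281589, p(53)=329931, p(54)=386155, p(55)=451276, p(56)=526823, p(57)=614154, p(58)=715220, p(59)=831820, p(60)=966467, p(61)=1121505, p(62)=1300156, p(63)=1505499, p(64)=1741630, p(65)=2012558, p(66)=2323520, p(67)=2679689, p(68)=3087735, p(69)=3554345, p(70)=4087968, p(71)=4697205, p(72)=5392783, p(73)=6185689, p(74)=7089500, p(75)=8118264, p(76)=9289091, p(77)=10619863, p(78)=12132164, p(79)=13848650, p(80)=15796476, p(81)=18004327, p(82)=20506255, p(83)=23338469, p(84)=26543660, p(85)=30167357, p(86)=34262962, p(87)=38887673, p(88)=44108109, p(89)=49995925, p(90)=56634173, p(91)=64112359, p(92)=72533807, p(93)=82010177, p(94)=92669720, p(95)=104651419, p(96)=118114304, p(97)=133230930, p(98)=150198136, p(99)=169229875, p(100)=190569292, p(101)=214481126, p(102)=241265379, p(103)=271248950, p(104)=304801365, p(105)=342325709, p(106)=384276336, p(107)=431149389, p(108)=483502844, p(109)=541946240, p(110)=607163746, p(111)=679903203, p(112)=761002156, p(113)=851376628, p(114)=952050665, p(115)=1064144451, p(116)=1188908248, p(117)=1327710076, p(118)=1482074143, p(119)=1653668665, p(120)=1844349560, p(121)=2056148051, p(122)=2291320912, p(123)=2552338241, p(124)=2841940500, p(125)=3163127352, p(126)=3519222692, p(127)=3913864295, p(128)=4351078600, p(129)=4835271870, p(130)=5371315400, p(131)=5964539504, p(132)=6620830889, p(133)=7346629512, p(134)=8149040695, p(135)=9035836076, p(136)=10015581680, p(137)=11097645016, p(138)=12292341831, p(139)=13610949895, p(140)=15065878135, p(141)=16670689208, p(142)=18440293320, p(143)=20390982757, p(144)=22540654445, p(145)=24908858009, p(146)=27517052599, p(147)=30388671978, p(148)=33549419497.
Final step: p(149) = p(148) + p(147) - p(144) - p(142) + p(137) + p(134) - p(127) - p(123) + p(114) + p(109) - p(98) - p(92) + p(79) + p(72) - p(57) - p(49) + p(32) + p(23) - p(4)
= 33549419497 + 30388671978 - 22540654445 - 18440293320 + 11097645016 + 8149040695 - 3913864295 - 2552338241 + 952050665 + 541946240 - 150198136 - 72533807 + 13848650 + 5392783 - 614154 - 173525 + 8349 + 1255 - 5
= 37027355200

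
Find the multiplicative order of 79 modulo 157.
52

157 is prime, so ord(79) divides φ(157) = 156.
Divisors of 156: 1, 2, 3, 4, 6, 12, 13, 26, 39, 52, 78, 156.
Repeated squaring: 79^1 ≡ 79, 79^2 ≡ 118, 79^4 ≡ 108, 79^8 ≡ 46, 79^16 ≡ 75, 79^32 ≡ 130, 79^64 ≡ 101, 79^128 ≡ 153 (mod 157).
Test 79^d mod 157 for each divisor d in increasing order:
79^1 ≡ 79
79^2 ≡ 118
79^3 = 79^2·79^1 ≡ 59
79^4 ≡ 108
79^6 = 79^4·79^2 ≡ 27
79^12 = 79^8·79^4 ≡ 101
79^13 = 79^8·79^4·79^1 ≡ 129
79^26 = 79^16·79^8·79^2 ≡ 156
79^39 = 79^32·79^4·79^2·79^1 ≡ 28
79^52 = 79^32·79^16·79^4 ≡ 1  ← first divisor giving 1
The order is 52.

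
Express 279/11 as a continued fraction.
[25; 2, 1, 3]

Euclidean algorithm steps:
279 = 25 × 11 + 4
11 = 2 × 4 + 3
4 = 1 × 3 + 1
3 = 3 × 1 + 0
Continued fraction: [25; 2, 1, 3]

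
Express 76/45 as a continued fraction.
[1; 1, 2, 4, 1, 2]

Euclidean algorithm steps:
76 = 1 × 45 + 31
45 = 1 × 31 + 14
31 = 2 × 14 + 3
14 = 4 × 3 + 2
3 = 1 × 2 + 1
2 = 2 × 1 + 0
Continued fraction: [1; 1, 2, 4, 1, 2]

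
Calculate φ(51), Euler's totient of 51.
32

51 = 3 × 17
φ(n) = n × ∏(1 - 1/p) for each prime p dividing n
φ(51) = 51 × (1 - 1/3) × (1 - 1/17) = 32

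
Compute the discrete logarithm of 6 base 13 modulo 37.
9

Baby-step giant-step with step n = ⌈√37⌉ = 7.
Baby steps 13^j mod 37 (j:value) for j=0..6: 0:1, 1:13, 2:21, 3:14, 4:34, 5:35, 6:11.
Giant-step multiplier: 13^(-7) ≡ 13^(36-7) = 13^29 ≡ 22 (mod 37).
Giant steps γ_i = 6·22^i mod 37: γ_0=6, γ_1=21 (in table at j=2).
x = i·n + j = 1·7 + 2 = 9.
Check: 13^9 ≡ 6 (mod 37).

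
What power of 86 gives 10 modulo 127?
39

Baby-step giant-step with step n = ⌈√127⌉ = 12.
Baby steps 86^j mod 127 (j:value) for j=0..11: 0:1, 1:86, 2:30, 3:40, 4:11, 5:57, 6:76, 7:59, 8:121, 9:119, 10:74, 11:14.
Giant-step multiplier: 86^(-12) ≡ 86^(126-12) = 86^114 ≡ 25 (mod 127).
Giant steps γ_i = 10·25^i mod 127: γ_0=10, γ_1=123, γ_2=27, γ_3=40 (in table at j=3).
x = i·n + j = 3·12 + 3 = 39.
Check: 86^39 ≡ 10 (mod 127).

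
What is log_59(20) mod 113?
93

Baby-step giant-step with step n = ⌈√113⌉ = 11.
Baby steps 59^j mod 113 (j:value) for j=0..10: 0:1, 1:59, 2:91, 3:58, 4:32, 5:80, 6:87, 7:48, 8:7, 9:74, 10:72.
Giant-step multiplier: 59^(-11) ≡ 59^(112-11) = 59^101 ≡ 27 (mod 113).
Giant steps γ_i = 20·27^i mod 113: γ_0=20, γ_1=88, γ_2=3, γ_3=81, γ_4=40, γ_5=63, γ_6=6, γ_7=49, γ_8=80 (in table at j=5).
x = i·n + j = 8·11 + 5 = 93.
Check: 59^93 ≡ 20 (mod 113).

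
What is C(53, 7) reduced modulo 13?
0

Using Lucas' theorem:
Write n=53 and k=7 in base 13:
n in base 13: [4, 1]
k in base 13: [0, 7]
C(53,7) mod 13 = ∏ C(n_i, k_i) mod 13
Digit binomials (mod 13): C(4,0) = 1; C(1,7) = 0 (k_i > n_i)
Product: 1 × 0 = 0 ≡ 0 (mod 13)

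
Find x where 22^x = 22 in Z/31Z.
1

Baby-step giant-step with step n = ⌈√31⌉ = 6.
Baby steps 22^j mod 31 (j:value) for j=0..5: 0:1, 1:22, 2:19, 3:15, 4:20, 5:6.
h = 22 is already in the table at j=1, so x = 1.
Check: 22^1 ≡ 22 (mod 31).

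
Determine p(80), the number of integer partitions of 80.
15796476

p(n) counts ways to write n as a sum of positive integers (order ignored).
Euler's pentagonal recurrence: p(k) = p(k-1) + p(k-2) - p(k-5) - p(k-7) + p(k-12) + p(k-15) - ... (offsets j(3j∓1)/2, signs ++--, p(0)=1, p(<0)=0).
DP table for k = 0..79: p(0)=1, p(1)=1, p(2)=2, p(3)=3, p(4)=5, p(5)=7, p(6)=11, p(7)=15, p(8)=22, p(9)=30, p(10)=42, p(11)=56, p(12)=77, p(13)=101, p(14)=135, p(15)=176, p(16)=231, p(17)=297, p(18)=385, p(19)=490, p(20)=627, p(21)=792, p(22)=1002, p(23)=1255, p(24)=1575, p(25)=1958, p(26)=2436, p(27)=3010, p(28)=3718, p(29)=4565, p(30)=5604, p(31)=6842, p(32)=8349, p(33)=10143, p(34)=12310, p(35)=14883, p(36)=17977, p(37)=21637, p(38)=26015, p(39)=31185, p(40)=37338, p(41)=44583, p(42)=53174, p(43)=63261, p(44)=75175, p(45)=89134, p(46)=105558, p(47)=124754, p(48)=147273, p(49)=173525, p(50)=204226, p(51)=239943, p(52)=281589, p(53)=329931, p(54)=386155, p(55)=451276, p(56)=526823, p(57)=614154, p(58)=715220, p(59)=831820, p(60)=966467, p(61)=1121505, p(62)=1300156, p(63)=1505499, p(64)=1741630, p(65)=2012558, p(66)=2323520, p(67)=2679689, p(68)=3087735, p(69)=3554345, p(70)=4087968, p(71)=4697205, p(72)=5392783, p(73)=6185689, p(74)=7089500, p(75)=8118264, p(76)=9289091, p(77)=10619863, p(78)=12132164, p(79)=13848650.
Final step: p(80) = p(79) + p(78) - p(75) - p(73) + p(68) + p(65) - p(58) - p(54) + p(45) + p(40) - p(29) - p(23) + p(10) + p(3)
= 13848650 + 12132164 - 8118264 - 6185689 + 3087735 + 2012558 - 715220 - 386155 + 89134 + 37338 - 4565 - 1255 + 42 + 3
= 15796476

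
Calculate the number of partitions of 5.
7

p(n) counts ways to write n as a sum of positive integers (order ignored).
Examples: 5; 4 + 1; 3 + 2; 3 + 1 + 1; 2 + 2 + 1; ... (7 total)
p(5) = 7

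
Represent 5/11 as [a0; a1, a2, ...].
[0; 2, 5]

Euclidean algorithm steps:
5 = 0 × 11 + 5
11 = 2 × 5 + 1
5 = 5 × 1 + 0
Continued fraction: [0; 2, 5]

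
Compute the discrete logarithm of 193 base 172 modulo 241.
138

Baby-step giant-step with step n = ⌈√241⌉ = 16.
Baby steps 172^j mod 241 (j:value) for j=0..15: 0:1, 1:172, 2:182, 3:215, 4:107, 5:88, 6:194, 7:110, 8:122, 9:17, 10:32, 11:202, 12:40, 13:132, 14:50, 15:165.
Giant-step multiplier: 172^(-16) ≡ 172^(240-16) = 172^224 ≡ 54 (mod 241).
Giant steps γ_i = 193·54^i mod 241: γ_0=193, γ_1=59, γ_2=53, γ_3=211, γ_4=67, γ_5=3, γ_6=162, γ_7=72, γ_8=32 (in table at j=10).
x = i·n + j = 8·16 + 10 = 138.
Check: 172^138 ≡ 193 (mod 241).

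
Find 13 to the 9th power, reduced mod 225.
73

Repeated squaring. Binary of 9 = 1001.
13^1 ≡ 13 (mod 225); 13^2 ≡ 169 (mod 225); 13^4 ≡ 211 (mod 225); 13^8 ≡ 196 (mod 225)
13^9 = 13^1 × 13^8 ≡ 73 (mod 225)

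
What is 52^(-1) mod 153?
103

gcd(52, 153) = 1, so the inverse exists.
Extended Euclidean algorithm on (153, 52):
153 = 2 × 52 + 49  ⟹  49 = (1)·153 + (-2)·52
52 = 1 × 49 + 3  ⟹  3 = (-1)·153 + (3)·52
49 = 16 × 3 + 1  ⟹  1 = (17)·153 + (-50)·52
So (-50)·52 ≡ 1 (mod 153), i.e. 52^(-1) ≡ -50 ≡ 103 (mod 153).
Check: 52 × 103 = 5356 ≡ 1 (mod 153)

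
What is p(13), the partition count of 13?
101

p(n) counts ways to write n as a sum of positive integers (order ignored).
Euler's pentagonal recurrence: p(k) = p(k-1) + p(k-2) - p(k-5) - p(k-7) + p(k-12) + p(k-15) - ... (offsets j(3j∓1)/2, signs ++--, p(0)=1, p(<0)=0).
DP table for k = 0..12: p(0)=1, p(1)=1, p(2)=2, p(3)=3, p(4)=5, p(5)=7, p(6)=11, p(7)=15, p(8)=22, p(9)=30, p(10)=42, p(11)=56, p(12)=77.
Final step: p(13) = p(12) + p(11) - p(8) - p(6) + p(1)
= 77 + 56 - 22 - 11 + 1
= 101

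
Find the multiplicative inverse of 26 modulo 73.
59

gcd(26, 73) = 1, so the inverse exists.
Extended Euclidean algorithm on (73, 26):
73 = 2 × 26 + 21  ⟹  21 = (1)·73 + (-2)·26
26 = 1 × 21 + 5  ⟹  5 = (-1)·73 + (3)·26
21 = 4 × 5 + 1  ⟹  1 = (5)·73 + (-14)·26
So (-14)·26 ≡ 1 (mod 73), i.e. 26^(-1) ≡ -14 ≡ 59 (mod 73).
Check: 26 × 59 = 1534 ≡ 1 (mod 73)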